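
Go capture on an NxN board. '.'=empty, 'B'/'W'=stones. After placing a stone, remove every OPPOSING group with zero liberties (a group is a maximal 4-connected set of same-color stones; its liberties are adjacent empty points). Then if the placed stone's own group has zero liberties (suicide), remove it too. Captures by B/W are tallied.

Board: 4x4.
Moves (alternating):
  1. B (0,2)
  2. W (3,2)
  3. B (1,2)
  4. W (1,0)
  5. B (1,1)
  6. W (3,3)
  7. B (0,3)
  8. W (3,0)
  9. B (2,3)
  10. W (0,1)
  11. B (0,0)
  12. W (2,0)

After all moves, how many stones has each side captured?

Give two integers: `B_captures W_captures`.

Move 1: B@(0,2) -> caps B=0 W=0
Move 2: W@(3,2) -> caps B=0 W=0
Move 3: B@(1,2) -> caps B=0 W=0
Move 4: W@(1,0) -> caps B=0 W=0
Move 5: B@(1,1) -> caps B=0 W=0
Move 6: W@(3,3) -> caps B=0 W=0
Move 7: B@(0,3) -> caps B=0 W=0
Move 8: W@(3,0) -> caps B=0 W=0
Move 9: B@(2,3) -> caps B=0 W=0
Move 10: W@(0,1) -> caps B=0 W=0
Move 11: B@(0,0) -> caps B=1 W=0
Move 12: W@(2,0) -> caps B=1 W=0

Answer: 1 0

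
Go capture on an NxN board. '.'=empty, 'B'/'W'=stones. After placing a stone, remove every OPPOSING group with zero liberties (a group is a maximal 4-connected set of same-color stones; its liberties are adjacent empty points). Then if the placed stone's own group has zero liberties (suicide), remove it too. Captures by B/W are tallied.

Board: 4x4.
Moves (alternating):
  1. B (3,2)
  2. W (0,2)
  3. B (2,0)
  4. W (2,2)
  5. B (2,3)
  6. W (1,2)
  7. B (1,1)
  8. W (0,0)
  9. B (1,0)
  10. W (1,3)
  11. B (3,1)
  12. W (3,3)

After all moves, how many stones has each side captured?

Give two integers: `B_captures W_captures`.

Move 1: B@(3,2) -> caps B=0 W=0
Move 2: W@(0,2) -> caps B=0 W=0
Move 3: B@(2,0) -> caps B=0 W=0
Move 4: W@(2,2) -> caps B=0 W=0
Move 5: B@(2,3) -> caps B=0 W=0
Move 6: W@(1,2) -> caps B=0 W=0
Move 7: B@(1,1) -> caps B=0 W=0
Move 8: W@(0,0) -> caps B=0 W=0
Move 9: B@(1,0) -> caps B=0 W=0
Move 10: W@(1,3) -> caps B=0 W=0
Move 11: B@(3,1) -> caps B=0 W=0
Move 12: W@(3,3) -> caps B=0 W=1

Answer: 0 1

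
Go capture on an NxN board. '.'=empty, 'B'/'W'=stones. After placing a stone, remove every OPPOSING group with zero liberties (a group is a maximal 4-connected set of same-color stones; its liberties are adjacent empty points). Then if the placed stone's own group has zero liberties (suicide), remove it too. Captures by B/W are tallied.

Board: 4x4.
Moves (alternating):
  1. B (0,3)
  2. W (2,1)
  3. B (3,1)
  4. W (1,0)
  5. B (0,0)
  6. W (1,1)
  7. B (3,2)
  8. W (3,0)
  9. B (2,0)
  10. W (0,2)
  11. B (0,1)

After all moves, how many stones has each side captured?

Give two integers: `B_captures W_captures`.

Answer: 1 0

Derivation:
Move 1: B@(0,3) -> caps B=0 W=0
Move 2: W@(2,1) -> caps B=0 W=0
Move 3: B@(3,1) -> caps B=0 W=0
Move 4: W@(1,0) -> caps B=0 W=0
Move 5: B@(0,0) -> caps B=0 W=0
Move 6: W@(1,1) -> caps B=0 W=0
Move 7: B@(3,2) -> caps B=0 W=0
Move 8: W@(3,0) -> caps B=0 W=0
Move 9: B@(2,0) -> caps B=1 W=0
Move 10: W@(0,2) -> caps B=1 W=0
Move 11: B@(0,1) -> caps B=1 W=0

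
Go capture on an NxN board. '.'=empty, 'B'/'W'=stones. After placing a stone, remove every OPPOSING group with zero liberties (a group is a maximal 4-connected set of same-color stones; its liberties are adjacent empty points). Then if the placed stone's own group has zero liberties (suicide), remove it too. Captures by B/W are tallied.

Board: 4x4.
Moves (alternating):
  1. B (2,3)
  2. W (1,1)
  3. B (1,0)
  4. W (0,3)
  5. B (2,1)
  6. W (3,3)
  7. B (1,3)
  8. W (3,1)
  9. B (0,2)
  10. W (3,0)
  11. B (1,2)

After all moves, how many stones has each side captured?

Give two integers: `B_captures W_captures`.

Move 1: B@(2,3) -> caps B=0 W=0
Move 2: W@(1,1) -> caps B=0 W=0
Move 3: B@(1,0) -> caps B=0 W=0
Move 4: W@(0,3) -> caps B=0 W=0
Move 5: B@(2,1) -> caps B=0 W=0
Move 6: W@(3,3) -> caps B=0 W=0
Move 7: B@(1,3) -> caps B=0 W=0
Move 8: W@(3,1) -> caps B=0 W=0
Move 9: B@(0,2) -> caps B=1 W=0
Move 10: W@(3,0) -> caps B=1 W=0
Move 11: B@(1,2) -> caps B=1 W=0

Answer: 1 0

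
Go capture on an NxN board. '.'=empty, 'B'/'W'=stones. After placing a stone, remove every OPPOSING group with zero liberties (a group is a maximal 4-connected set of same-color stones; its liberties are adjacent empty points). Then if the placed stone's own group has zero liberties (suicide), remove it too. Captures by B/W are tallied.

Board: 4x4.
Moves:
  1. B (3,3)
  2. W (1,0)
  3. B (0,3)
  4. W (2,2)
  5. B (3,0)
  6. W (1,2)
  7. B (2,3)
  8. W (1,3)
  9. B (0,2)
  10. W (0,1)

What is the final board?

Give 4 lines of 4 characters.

Answer: .W..
W.WW
..WB
B..B

Derivation:
Move 1: B@(3,3) -> caps B=0 W=0
Move 2: W@(1,0) -> caps B=0 W=0
Move 3: B@(0,3) -> caps B=0 W=0
Move 4: W@(2,2) -> caps B=0 W=0
Move 5: B@(3,0) -> caps B=0 W=0
Move 6: W@(1,2) -> caps B=0 W=0
Move 7: B@(2,3) -> caps B=0 W=0
Move 8: W@(1,3) -> caps B=0 W=0
Move 9: B@(0,2) -> caps B=0 W=0
Move 10: W@(0,1) -> caps B=0 W=2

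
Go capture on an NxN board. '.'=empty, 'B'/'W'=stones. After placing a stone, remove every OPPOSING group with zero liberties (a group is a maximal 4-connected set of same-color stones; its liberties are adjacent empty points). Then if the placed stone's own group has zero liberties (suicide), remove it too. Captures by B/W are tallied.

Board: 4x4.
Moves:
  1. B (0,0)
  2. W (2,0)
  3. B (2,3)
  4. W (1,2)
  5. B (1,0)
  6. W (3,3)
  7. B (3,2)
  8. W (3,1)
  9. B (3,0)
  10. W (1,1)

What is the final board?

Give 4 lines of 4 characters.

Move 1: B@(0,0) -> caps B=0 W=0
Move 2: W@(2,0) -> caps B=0 W=0
Move 3: B@(2,3) -> caps B=0 W=0
Move 4: W@(1,2) -> caps B=0 W=0
Move 5: B@(1,0) -> caps B=0 W=0
Move 6: W@(3,3) -> caps B=0 W=0
Move 7: B@(3,2) -> caps B=1 W=0
Move 8: W@(3,1) -> caps B=1 W=0
Move 9: B@(3,0) -> caps B=1 W=0
Move 10: W@(1,1) -> caps B=1 W=0

Answer: B...
BWW.
W..B
.WB.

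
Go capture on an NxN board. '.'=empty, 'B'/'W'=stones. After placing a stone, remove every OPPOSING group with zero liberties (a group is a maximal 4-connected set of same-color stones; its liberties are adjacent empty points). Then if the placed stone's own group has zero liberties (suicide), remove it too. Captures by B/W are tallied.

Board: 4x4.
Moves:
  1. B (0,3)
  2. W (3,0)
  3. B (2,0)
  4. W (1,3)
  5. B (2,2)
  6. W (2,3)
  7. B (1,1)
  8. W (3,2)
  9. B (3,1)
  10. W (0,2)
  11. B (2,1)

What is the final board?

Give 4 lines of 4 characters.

Answer: ..W.
.B.W
BBBW
.BW.

Derivation:
Move 1: B@(0,3) -> caps B=0 W=0
Move 2: W@(3,0) -> caps B=0 W=0
Move 3: B@(2,0) -> caps B=0 W=0
Move 4: W@(1,3) -> caps B=0 W=0
Move 5: B@(2,2) -> caps B=0 W=0
Move 6: W@(2,3) -> caps B=0 W=0
Move 7: B@(1,1) -> caps B=0 W=0
Move 8: W@(3,2) -> caps B=0 W=0
Move 9: B@(3,1) -> caps B=1 W=0
Move 10: W@(0,2) -> caps B=1 W=1
Move 11: B@(2,1) -> caps B=1 W=1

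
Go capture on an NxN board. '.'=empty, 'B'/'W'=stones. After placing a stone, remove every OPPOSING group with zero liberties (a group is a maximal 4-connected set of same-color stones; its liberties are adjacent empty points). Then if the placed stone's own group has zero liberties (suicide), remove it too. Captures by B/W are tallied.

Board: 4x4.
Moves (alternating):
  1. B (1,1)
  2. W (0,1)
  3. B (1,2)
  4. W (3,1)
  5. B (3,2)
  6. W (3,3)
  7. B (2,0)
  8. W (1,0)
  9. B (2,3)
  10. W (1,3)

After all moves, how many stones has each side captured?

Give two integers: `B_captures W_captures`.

Answer: 1 0

Derivation:
Move 1: B@(1,1) -> caps B=0 W=0
Move 2: W@(0,1) -> caps B=0 W=0
Move 3: B@(1,2) -> caps B=0 W=0
Move 4: W@(3,1) -> caps B=0 W=0
Move 5: B@(3,2) -> caps B=0 W=0
Move 6: W@(3,3) -> caps B=0 W=0
Move 7: B@(2,0) -> caps B=0 W=0
Move 8: W@(1,0) -> caps B=0 W=0
Move 9: B@(2,3) -> caps B=1 W=0
Move 10: W@(1,3) -> caps B=1 W=0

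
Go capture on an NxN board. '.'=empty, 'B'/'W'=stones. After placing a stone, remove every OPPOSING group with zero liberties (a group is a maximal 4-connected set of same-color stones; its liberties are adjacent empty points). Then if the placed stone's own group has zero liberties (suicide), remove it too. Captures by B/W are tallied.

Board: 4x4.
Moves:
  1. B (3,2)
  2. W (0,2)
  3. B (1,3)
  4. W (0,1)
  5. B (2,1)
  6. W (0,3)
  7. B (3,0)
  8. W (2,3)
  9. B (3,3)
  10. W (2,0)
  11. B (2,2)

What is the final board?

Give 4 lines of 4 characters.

Move 1: B@(3,2) -> caps B=0 W=0
Move 2: W@(0,2) -> caps B=0 W=0
Move 3: B@(1,3) -> caps B=0 W=0
Move 4: W@(0,1) -> caps B=0 W=0
Move 5: B@(2,1) -> caps B=0 W=0
Move 6: W@(0,3) -> caps B=0 W=0
Move 7: B@(3,0) -> caps B=0 W=0
Move 8: W@(2,3) -> caps B=0 W=0
Move 9: B@(3,3) -> caps B=0 W=0
Move 10: W@(2,0) -> caps B=0 W=0
Move 11: B@(2,2) -> caps B=1 W=0

Answer: .WWW
...B
WBB.
B.BB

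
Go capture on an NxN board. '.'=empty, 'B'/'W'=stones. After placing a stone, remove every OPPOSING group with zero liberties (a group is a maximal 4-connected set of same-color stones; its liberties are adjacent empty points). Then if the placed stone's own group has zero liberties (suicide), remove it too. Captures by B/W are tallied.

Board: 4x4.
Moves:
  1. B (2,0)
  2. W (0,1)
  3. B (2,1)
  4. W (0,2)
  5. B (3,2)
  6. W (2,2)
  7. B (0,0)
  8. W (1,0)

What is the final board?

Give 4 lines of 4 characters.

Move 1: B@(2,0) -> caps B=0 W=0
Move 2: W@(0,1) -> caps B=0 W=0
Move 3: B@(2,1) -> caps B=0 W=0
Move 4: W@(0,2) -> caps B=0 W=0
Move 5: B@(3,2) -> caps B=0 W=0
Move 6: W@(2,2) -> caps B=0 W=0
Move 7: B@(0,0) -> caps B=0 W=0
Move 8: W@(1,0) -> caps B=0 W=1

Answer: .WW.
W...
BBW.
..B.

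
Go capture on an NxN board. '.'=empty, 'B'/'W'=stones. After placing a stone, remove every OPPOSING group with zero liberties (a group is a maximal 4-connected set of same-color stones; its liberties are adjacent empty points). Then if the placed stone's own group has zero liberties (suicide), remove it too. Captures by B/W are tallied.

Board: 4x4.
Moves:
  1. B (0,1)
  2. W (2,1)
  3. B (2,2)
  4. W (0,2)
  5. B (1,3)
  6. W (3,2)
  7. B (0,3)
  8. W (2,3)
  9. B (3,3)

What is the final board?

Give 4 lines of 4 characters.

Move 1: B@(0,1) -> caps B=0 W=0
Move 2: W@(2,1) -> caps B=0 W=0
Move 3: B@(2,2) -> caps B=0 W=0
Move 4: W@(0,2) -> caps B=0 W=0
Move 5: B@(1,3) -> caps B=0 W=0
Move 6: W@(3,2) -> caps B=0 W=0
Move 7: B@(0,3) -> caps B=0 W=0
Move 8: W@(2,3) -> caps B=0 W=0
Move 9: B@(3,3) -> caps B=1 W=0

Answer: .BWB
...B
.WB.
..WB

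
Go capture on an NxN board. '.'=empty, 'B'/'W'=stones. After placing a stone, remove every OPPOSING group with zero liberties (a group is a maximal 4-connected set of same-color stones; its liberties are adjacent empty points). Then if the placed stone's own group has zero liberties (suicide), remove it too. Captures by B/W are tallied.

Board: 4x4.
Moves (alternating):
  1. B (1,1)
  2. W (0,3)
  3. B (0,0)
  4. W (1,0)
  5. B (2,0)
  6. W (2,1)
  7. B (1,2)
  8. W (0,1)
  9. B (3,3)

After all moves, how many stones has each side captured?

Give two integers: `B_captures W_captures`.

Move 1: B@(1,1) -> caps B=0 W=0
Move 2: W@(0,3) -> caps B=0 W=0
Move 3: B@(0,0) -> caps B=0 W=0
Move 4: W@(1,0) -> caps B=0 W=0
Move 5: B@(2,0) -> caps B=1 W=0
Move 6: W@(2,1) -> caps B=1 W=0
Move 7: B@(1,2) -> caps B=1 W=0
Move 8: W@(0,1) -> caps B=1 W=0
Move 9: B@(3,3) -> caps B=1 W=0

Answer: 1 0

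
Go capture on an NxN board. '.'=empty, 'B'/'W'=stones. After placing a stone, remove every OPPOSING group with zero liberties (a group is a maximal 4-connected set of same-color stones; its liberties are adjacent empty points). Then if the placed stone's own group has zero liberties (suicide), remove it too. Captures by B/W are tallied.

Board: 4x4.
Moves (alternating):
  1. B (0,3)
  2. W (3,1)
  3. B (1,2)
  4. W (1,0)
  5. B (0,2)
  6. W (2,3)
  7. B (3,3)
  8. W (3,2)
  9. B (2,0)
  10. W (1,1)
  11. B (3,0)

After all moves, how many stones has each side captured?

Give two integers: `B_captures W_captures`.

Move 1: B@(0,3) -> caps B=0 W=0
Move 2: W@(3,1) -> caps B=0 W=0
Move 3: B@(1,2) -> caps B=0 W=0
Move 4: W@(1,0) -> caps B=0 W=0
Move 5: B@(0,2) -> caps B=0 W=0
Move 6: W@(2,3) -> caps B=0 W=0
Move 7: B@(3,3) -> caps B=0 W=0
Move 8: W@(3,2) -> caps B=0 W=1
Move 9: B@(2,0) -> caps B=0 W=1
Move 10: W@(1,1) -> caps B=0 W=1
Move 11: B@(3,0) -> caps B=0 W=1

Answer: 0 1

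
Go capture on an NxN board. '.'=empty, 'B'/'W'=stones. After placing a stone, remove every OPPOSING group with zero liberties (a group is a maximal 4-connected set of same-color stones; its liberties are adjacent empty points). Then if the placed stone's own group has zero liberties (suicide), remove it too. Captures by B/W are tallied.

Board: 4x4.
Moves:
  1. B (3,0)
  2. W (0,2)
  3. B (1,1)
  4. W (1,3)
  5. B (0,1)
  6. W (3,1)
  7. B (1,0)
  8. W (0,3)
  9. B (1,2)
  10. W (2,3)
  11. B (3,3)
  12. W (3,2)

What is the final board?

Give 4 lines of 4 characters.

Move 1: B@(3,0) -> caps B=0 W=0
Move 2: W@(0,2) -> caps B=0 W=0
Move 3: B@(1,1) -> caps B=0 W=0
Move 4: W@(1,3) -> caps B=0 W=0
Move 5: B@(0,1) -> caps B=0 W=0
Move 6: W@(3,1) -> caps B=0 W=0
Move 7: B@(1,0) -> caps B=0 W=0
Move 8: W@(0,3) -> caps B=0 W=0
Move 9: B@(1,2) -> caps B=0 W=0
Move 10: W@(2,3) -> caps B=0 W=0
Move 11: B@(3,3) -> caps B=0 W=0
Move 12: W@(3,2) -> caps B=0 W=1

Answer: .BWW
BBBW
...W
BWW.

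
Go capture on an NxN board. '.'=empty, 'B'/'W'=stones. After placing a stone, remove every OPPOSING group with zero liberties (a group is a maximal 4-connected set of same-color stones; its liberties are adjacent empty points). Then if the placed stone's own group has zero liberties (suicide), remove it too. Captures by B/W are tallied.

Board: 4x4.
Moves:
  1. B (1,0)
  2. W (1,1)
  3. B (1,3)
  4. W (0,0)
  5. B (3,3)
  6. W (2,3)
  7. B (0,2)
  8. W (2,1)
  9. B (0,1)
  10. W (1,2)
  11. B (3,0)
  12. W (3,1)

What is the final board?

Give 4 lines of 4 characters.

Move 1: B@(1,0) -> caps B=0 W=0
Move 2: W@(1,1) -> caps B=0 W=0
Move 3: B@(1,3) -> caps B=0 W=0
Move 4: W@(0,0) -> caps B=0 W=0
Move 5: B@(3,3) -> caps B=0 W=0
Move 6: W@(2,3) -> caps B=0 W=0
Move 7: B@(0,2) -> caps B=0 W=0
Move 8: W@(2,1) -> caps B=0 W=0
Move 9: B@(0,1) -> caps B=1 W=0
Move 10: W@(1,2) -> caps B=1 W=0
Move 11: B@(3,0) -> caps B=1 W=0
Move 12: W@(3,1) -> caps B=1 W=0

Answer: .BB.
BWWB
.W.W
BW.B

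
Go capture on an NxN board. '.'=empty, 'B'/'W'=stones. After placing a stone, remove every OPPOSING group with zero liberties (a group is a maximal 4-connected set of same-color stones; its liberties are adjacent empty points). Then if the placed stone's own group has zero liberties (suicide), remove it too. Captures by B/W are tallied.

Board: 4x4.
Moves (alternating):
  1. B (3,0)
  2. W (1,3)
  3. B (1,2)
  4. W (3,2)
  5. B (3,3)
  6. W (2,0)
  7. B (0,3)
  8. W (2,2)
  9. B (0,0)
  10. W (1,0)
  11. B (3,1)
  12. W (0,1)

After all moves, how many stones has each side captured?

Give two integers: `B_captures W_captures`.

Answer: 0 1

Derivation:
Move 1: B@(3,0) -> caps B=0 W=0
Move 2: W@(1,3) -> caps B=0 W=0
Move 3: B@(1,2) -> caps B=0 W=0
Move 4: W@(3,2) -> caps B=0 W=0
Move 5: B@(3,3) -> caps B=0 W=0
Move 6: W@(2,0) -> caps B=0 W=0
Move 7: B@(0,3) -> caps B=0 W=0
Move 8: W@(2,2) -> caps B=0 W=0
Move 9: B@(0,0) -> caps B=0 W=0
Move 10: W@(1,0) -> caps B=0 W=0
Move 11: B@(3,1) -> caps B=0 W=0
Move 12: W@(0,1) -> caps B=0 W=1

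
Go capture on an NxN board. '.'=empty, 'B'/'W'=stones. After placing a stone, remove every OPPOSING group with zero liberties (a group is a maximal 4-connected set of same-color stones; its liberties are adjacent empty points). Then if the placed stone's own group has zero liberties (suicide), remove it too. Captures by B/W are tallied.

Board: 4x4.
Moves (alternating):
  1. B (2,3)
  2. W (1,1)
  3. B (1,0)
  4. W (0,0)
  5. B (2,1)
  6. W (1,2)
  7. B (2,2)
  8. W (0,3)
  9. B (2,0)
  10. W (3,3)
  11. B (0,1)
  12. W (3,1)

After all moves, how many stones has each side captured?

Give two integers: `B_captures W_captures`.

Answer: 1 0

Derivation:
Move 1: B@(2,3) -> caps B=0 W=0
Move 2: W@(1,1) -> caps B=0 W=0
Move 3: B@(1,0) -> caps B=0 W=0
Move 4: W@(0,0) -> caps B=0 W=0
Move 5: B@(2,1) -> caps B=0 W=0
Move 6: W@(1,2) -> caps B=0 W=0
Move 7: B@(2,2) -> caps B=0 W=0
Move 8: W@(0,3) -> caps B=0 W=0
Move 9: B@(2,0) -> caps B=0 W=0
Move 10: W@(3,3) -> caps B=0 W=0
Move 11: B@(0,1) -> caps B=1 W=0
Move 12: W@(3,1) -> caps B=1 W=0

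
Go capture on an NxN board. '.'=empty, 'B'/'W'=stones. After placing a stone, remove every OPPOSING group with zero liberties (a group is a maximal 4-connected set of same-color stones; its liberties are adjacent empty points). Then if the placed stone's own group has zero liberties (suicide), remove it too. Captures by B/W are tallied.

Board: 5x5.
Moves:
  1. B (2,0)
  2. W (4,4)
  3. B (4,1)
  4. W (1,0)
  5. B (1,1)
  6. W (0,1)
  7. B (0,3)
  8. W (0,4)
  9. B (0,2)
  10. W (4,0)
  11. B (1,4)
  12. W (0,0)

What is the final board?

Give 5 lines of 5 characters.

Answer: ..BB.
.B..B
B....
.....
WB..W

Derivation:
Move 1: B@(2,0) -> caps B=0 W=0
Move 2: W@(4,4) -> caps B=0 W=0
Move 3: B@(4,1) -> caps B=0 W=0
Move 4: W@(1,0) -> caps B=0 W=0
Move 5: B@(1,1) -> caps B=0 W=0
Move 6: W@(0,1) -> caps B=0 W=0
Move 7: B@(0,3) -> caps B=0 W=0
Move 8: W@(0,4) -> caps B=0 W=0
Move 9: B@(0,2) -> caps B=0 W=0
Move 10: W@(4,0) -> caps B=0 W=0
Move 11: B@(1,4) -> caps B=1 W=0
Move 12: W@(0,0) -> caps B=1 W=0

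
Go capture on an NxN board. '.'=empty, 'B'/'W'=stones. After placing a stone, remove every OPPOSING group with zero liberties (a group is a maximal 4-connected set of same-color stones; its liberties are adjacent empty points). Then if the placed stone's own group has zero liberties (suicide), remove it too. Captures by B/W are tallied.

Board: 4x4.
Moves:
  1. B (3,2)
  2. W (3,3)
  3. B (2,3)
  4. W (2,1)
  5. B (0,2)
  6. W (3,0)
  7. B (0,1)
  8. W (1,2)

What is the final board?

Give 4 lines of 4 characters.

Answer: .BB.
..W.
.W.B
W.B.

Derivation:
Move 1: B@(3,2) -> caps B=0 W=0
Move 2: W@(3,3) -> caps B=0 W=0
Move 3: B@(2,3) -> caps B=1 W=0
Move 4: W@(2,1) -> caps B=1 W=0
Move 5: B@(0,2) -> caps B=1 W=0
Move 6: W@(3,0) -> caps B=1 W=0
Move 7: B@(0,1) -> caps B=1 W=0
Move 8: W@(1,2) -> caps B=1 W=0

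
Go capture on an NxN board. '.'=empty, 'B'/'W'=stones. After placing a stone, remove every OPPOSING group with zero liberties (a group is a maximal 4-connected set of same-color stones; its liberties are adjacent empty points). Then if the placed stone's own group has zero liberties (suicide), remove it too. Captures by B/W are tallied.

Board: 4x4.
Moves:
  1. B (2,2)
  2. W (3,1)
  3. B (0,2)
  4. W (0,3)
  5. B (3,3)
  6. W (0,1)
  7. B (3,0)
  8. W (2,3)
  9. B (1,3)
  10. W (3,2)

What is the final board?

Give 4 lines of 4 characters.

Move 1: B@(2,2) -> caps B=0 W=0
Move 2: W@(3,1) -> caps B=0 W=0
Move 3: B@(0,2) -> caps B=0 W=0
Move 4: W@(0,3) -> caps B=0 W=0
Move 5: B@(3,3) -> caps B=0 W=0
Move 6: W@(0,1) -> caps B=0 W=0
Move 7: B@(3,0) -> caps B=0 W=0
Move 8: W@(2,3) -> caps B=0 W=0
Move 9: B@(1,3) -> caps B=2 W=0
Move 10: W@(3,2) -> caps B=2 W=0

Answer: .WB.
...B
..B.
BWWB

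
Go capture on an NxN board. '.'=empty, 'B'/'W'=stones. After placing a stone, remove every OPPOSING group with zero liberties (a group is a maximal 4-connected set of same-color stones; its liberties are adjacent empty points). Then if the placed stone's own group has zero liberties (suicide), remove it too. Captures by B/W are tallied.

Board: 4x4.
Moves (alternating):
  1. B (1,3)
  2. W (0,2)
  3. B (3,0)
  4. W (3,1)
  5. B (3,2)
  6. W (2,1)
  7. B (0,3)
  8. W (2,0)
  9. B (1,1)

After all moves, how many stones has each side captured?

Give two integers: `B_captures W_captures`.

Move 1: B@(1,3) -> caps B=0 W=0
Move 2: W@(0,2) -> caps B=0 W=0
Move 3: B@(3,0) -> caps B=0 W=0
Move 4: W@(3,1) -> caps B=0 W=0
Move 5: B@(3,2) -> caps B=0 W=0
Move 6: W@(2,1) -> caps B=0 W=0
Move 7: B@(0,3) -> caps B=0 W=0
Move 8: W@(2,0) -> caps B=0 W=1
Move 9: B@(1,1) -> caps B=0 W=1

Answer: 0 1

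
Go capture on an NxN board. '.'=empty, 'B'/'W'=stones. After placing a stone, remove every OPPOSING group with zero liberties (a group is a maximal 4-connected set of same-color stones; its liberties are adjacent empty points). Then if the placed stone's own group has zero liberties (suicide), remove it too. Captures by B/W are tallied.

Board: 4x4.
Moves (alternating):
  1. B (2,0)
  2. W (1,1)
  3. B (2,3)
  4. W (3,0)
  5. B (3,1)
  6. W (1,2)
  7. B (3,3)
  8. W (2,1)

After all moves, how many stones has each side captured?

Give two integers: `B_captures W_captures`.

Move 1: B@(2,0) -> caps B=0 W=0
Move 2: W@(1,1) -> caps B=0 W=0
Move 3: B@(2,3) -> caps B=0 W=0
Move 4: W@(3,0) -> caps B=0 W=0
Move 5: B@(3,1) -> caps B=1 W=0
Move 6: W@(1,2) -> caps B=1 W=0
Move 7: B@(3,3) -> caps B=1 W=0
Move 8: W@(2,1) -> caps B=1 W=0

Answer: 1 0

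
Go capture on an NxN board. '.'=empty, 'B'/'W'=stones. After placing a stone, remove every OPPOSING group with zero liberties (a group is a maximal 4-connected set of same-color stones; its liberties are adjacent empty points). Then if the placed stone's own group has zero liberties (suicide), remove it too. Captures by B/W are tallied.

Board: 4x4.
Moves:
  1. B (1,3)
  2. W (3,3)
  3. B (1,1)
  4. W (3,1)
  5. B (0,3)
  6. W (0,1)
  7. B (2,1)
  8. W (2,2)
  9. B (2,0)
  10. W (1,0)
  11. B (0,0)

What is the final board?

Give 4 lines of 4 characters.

Answer: BW.B
.B.B
BBW.
.W.W

Derivation:
Move 1: B@(1,3) -> caps B=0 W=0
Move 2: W@(3,3) -> caps B=0 W=0
Move 3: B@(1,1) -> caps B=0 W=0
Move 4: W@(3,1) -> caps B=0 W=0
Move 5: B@(0,3) -> caps B=0 W=0
Move 6: W@(0,1) -> caps B=0 W=0
Move 7: B@(2,1) -> caps B=0 W=0
Move 8: W@(2,2) -> caps B=0 W=0
Move 9: B@(2,0) -> caps B=0 W=0
Move 10: W@(1,0) -> caps B=0 W=0
Move 11: B@(0,0) -> caps B=1 W=0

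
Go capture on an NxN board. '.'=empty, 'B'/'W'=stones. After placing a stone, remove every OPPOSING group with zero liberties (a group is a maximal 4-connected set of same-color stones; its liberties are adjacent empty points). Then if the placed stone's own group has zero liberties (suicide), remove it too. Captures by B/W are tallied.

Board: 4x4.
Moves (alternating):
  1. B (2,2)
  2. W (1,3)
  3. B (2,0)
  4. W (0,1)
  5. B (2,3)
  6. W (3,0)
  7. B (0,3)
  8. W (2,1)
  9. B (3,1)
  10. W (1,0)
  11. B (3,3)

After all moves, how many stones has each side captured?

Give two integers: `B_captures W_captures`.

Move 1: B@(2,2) -> caps B=0 W=0
Move 2: W@(1,3) -> caps B=0 W=0
Move 3: B@(2,0) -> caps B=0 W=0
Move 4: W@(0,1) -> caps B=0 W=0
Move 5: B@(2,3) -> caps B=0 W=0
Move 6: W@(3,0) -> caps B=0 W=0
Move 7: B@(0,3) -> caps B=0 W=0
Move 8: W@(2,1) -> caps B=0 W=0
Move 9: B@(3,1) -> caps B=1 W=0
Move 10: W@(1,0) -> caps B=1 W=0
Move 11: B@(3,3) -> caps B=1 W=0

Answer: 1 0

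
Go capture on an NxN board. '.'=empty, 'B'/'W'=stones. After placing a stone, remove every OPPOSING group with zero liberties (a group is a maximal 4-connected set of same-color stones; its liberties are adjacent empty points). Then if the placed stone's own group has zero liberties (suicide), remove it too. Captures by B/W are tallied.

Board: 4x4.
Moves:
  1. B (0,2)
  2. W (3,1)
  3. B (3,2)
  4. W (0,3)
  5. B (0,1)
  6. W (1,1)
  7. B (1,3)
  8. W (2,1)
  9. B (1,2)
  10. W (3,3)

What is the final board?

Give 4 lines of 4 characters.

Answer: .BB.
.WBB
.W..
.WBW

Derivation:
Move 1: B@(0,2) -> caps B=0 W=0
Move 2: W@(3,1) -> caps B=0 W=0
Move 3: B@(3,2) -> caps B=0 W=0
Move 4: W@(0,3) -> caps B=0 W=0
Move 5: B@(0,1) -> caps B=0 W=0
Move 6: W@(1,1) -> caps B=0 W=0
Move 7: B@(1,3) -> caps B=1 W=0
Move 8: W@(2,1) -> caps B=1 W=0
Move 9: B@(1,2) -> caps B=1 W=0
Move 10: W@(3,3) -> caps B=1 W=0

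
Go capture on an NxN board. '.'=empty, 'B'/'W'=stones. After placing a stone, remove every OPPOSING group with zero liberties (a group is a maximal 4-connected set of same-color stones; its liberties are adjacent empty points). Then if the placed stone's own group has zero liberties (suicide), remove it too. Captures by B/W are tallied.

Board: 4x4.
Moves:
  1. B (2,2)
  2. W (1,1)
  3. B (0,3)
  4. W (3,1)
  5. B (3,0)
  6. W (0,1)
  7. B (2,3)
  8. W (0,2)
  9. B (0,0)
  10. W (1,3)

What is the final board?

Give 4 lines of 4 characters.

Answer: BWW.
.W.W
..BB
BW..

Derivation:
Move 1: B@(2,2) -> caps B=0 W=0
Move 2: W@(1,1) -> caps B=0 W=0
Move 3: B@(0,3) -> caps B=0 W=0
Move 4: W@(3,1) -> caps B=0 W=0
Move 5: B@(3,0) -> caps B=0 W=0
Move 6: W@(0,1) -> caps B=0 W=0
Move 7: B@(2,3) -> caps B=0 W=0
Move 8: W@(0,2) -> caps B=0 W=0
Move 9: B@(0,0) -> caps B=0 W=0
Move 10: W@(1,3) -> caps B=0 W=1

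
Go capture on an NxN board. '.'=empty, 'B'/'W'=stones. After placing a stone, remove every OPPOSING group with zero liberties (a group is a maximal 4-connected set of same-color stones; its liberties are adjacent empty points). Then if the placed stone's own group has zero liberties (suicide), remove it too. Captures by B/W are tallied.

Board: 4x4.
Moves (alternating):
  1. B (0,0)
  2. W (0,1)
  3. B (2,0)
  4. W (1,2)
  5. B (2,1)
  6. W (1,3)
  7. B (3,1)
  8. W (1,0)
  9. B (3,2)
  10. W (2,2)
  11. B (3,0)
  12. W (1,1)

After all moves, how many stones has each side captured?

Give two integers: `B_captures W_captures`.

Answer: 0 1

Derivation:
Move 1: B@(0,0) -> caps B=0 W=0
Move 2: W@(0,1) -> caps B=0 W=0
Move 3: B@(2,0) -> caps B=0 W=0
Move 4: W@(1,2) -> caps B=0 W=0
Move 5: B@(2,1) -> caps B=0 W=0
Move 6: W@(1,3) -> caps B=0 W=0
Move 7: B@(3,1) -> caps B=0 W=0
Move 8: W@(1,0) -> caps B=0 W=1
Move 9: B@(3,2) -> caps B=0 W=1
Move 10: W@(2,2) -> caps B=0 W=1
Move 11: B@(3,0) -> caps B=0 W=1
Move 12: W@(1,1) -> caps B=0 W=1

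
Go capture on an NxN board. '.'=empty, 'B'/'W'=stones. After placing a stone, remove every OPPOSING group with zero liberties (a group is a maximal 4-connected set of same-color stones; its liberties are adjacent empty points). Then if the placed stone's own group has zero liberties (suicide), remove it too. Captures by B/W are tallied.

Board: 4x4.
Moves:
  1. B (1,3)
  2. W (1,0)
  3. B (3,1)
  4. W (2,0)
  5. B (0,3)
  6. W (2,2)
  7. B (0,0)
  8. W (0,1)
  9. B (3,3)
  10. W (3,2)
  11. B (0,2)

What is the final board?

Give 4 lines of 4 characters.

Answer: .WBB
W..B
W.W.
.BWB

Derivation:
Move 1: B@(1,3) -> caps B=0 W=0
Move 2: W@(1,0) -> caps B=0 W=0
Move 3: B@(3,1) -> caps B=0 W=0
Move 4: W@(2,0) -> caps B=0 W=0
Move 5: B@(0,3) -> caps B=0 W=0
Move 6: W@(2,2) -> caps B=0 W=0
Move 7: B@(0,0) -> caps B=0 W=0
Move 8: W@(0,1) -> caps B=0 W=1
Move 9: B@(3,3) -> caps B=0 W=1
Move 10: W@(3,2) -> caps B=0 W=1
Move 11: B@(0,2) -> caps B=0 W=1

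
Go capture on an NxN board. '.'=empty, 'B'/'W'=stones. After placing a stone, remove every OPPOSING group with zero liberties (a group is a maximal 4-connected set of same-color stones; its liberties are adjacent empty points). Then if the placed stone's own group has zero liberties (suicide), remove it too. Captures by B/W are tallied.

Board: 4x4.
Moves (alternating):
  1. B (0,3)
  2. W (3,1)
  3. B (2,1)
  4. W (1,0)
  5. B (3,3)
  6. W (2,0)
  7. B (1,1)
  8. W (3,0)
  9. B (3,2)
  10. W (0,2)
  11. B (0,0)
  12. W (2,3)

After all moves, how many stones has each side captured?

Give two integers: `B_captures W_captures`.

Answer: 4 0

Derivation:
Move 1: B@(0,3) -> caps B=0 W=0
Move 2: W@(3,1) -> caps B=0 W=0
Move 3: B@(2,1) -> caps B=0 W=0
Move 4: W@(1,0) -> caps B=0 W=0
Move 5: B@(3,3) -> caps B=0 W=0
Move 6: W@(2,0) -> caps B=0 W=0
Move 7: B@(1,1) -> caps B=0 W=0
Move 8: W@(3,0) -> caps B=0 W=0
Move 9: B@(3,2) -> caps B=0 W=0
Move 10: W@(0,2) -> caps B=0 W=0
Move 11: B@(0,0) -> caps B=4 W=0
Move 12: W@(2,3) -> caps B=4 W=0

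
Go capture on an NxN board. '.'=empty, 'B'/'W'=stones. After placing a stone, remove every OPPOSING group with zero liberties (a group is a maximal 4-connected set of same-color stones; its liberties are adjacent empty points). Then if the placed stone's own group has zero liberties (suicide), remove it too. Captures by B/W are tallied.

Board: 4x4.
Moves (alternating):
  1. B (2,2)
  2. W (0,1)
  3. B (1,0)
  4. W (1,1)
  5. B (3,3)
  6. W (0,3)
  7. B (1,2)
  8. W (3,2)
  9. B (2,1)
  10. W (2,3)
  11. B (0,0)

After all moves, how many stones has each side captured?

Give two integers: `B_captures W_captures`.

Answer: 0 1

Derivation:
Move 1: B@(2,2) -> caps B=0 W=0
Move 2: W@(0,1) -> caps B=0 W=0
Move 3: B@(1,0) -> caps B=0 W=0
Move 4: W@(1,1) -> caps B=0 W=0
Move 5: B@(3,3) -> caps B=0 W=0
Move 6: W@(0,3) -> caps B=0 W=0
Move 7: B@(1,2) -> caps B=0 W=0
Move 8: W@(3,2) -> caps B=0 W=0
Move 9: B@(2,1) -> caps B=0 W=0
Move 10: W@(2,3) -> caps B=0 W=1
Move 11: B@(0,0) -> caps B=0 W=1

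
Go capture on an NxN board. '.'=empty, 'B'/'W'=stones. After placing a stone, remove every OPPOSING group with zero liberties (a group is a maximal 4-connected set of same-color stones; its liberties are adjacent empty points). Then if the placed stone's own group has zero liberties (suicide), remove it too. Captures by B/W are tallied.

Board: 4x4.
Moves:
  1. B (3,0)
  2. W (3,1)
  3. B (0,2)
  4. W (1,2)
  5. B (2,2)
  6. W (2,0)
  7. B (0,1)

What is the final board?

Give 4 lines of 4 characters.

Move 1: B@(3,0) -> caps B=0 W=0
Move 2: W@(3,1) -> caps B=0 W=0
Move 3: B@(0,2) -> caps B=0 W=0
Move 4: W@(1,2) -> caps B=0 W=0
Move 5: B@(2,2) -> caps B=0 W=0
Move 6: W@(2,0) -> caps B=0 W=1
Move 7: B@(0,1) -> caps B=0 W=1

Answer: .BB.
..W.
W.B.
.W..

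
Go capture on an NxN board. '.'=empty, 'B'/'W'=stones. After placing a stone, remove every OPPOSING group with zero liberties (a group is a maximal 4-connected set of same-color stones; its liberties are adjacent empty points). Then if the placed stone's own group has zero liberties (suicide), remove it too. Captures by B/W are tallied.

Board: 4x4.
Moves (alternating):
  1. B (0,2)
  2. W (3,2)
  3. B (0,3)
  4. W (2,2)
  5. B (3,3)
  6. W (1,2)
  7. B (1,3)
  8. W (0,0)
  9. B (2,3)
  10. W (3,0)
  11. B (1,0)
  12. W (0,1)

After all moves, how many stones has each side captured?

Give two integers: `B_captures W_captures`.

Move 1: B@(0,2) -> caps B=0 W=0
Move 2: W@(3,2) -> caps B=0 W=0
Move 3: B@(0,3) -> caps B=0 W=0
Move 4: W@(2,2) -> caps B=0 W=0
Move 5: B@(3,3) -> caps B=0 W=0
Move 6: W@(1,2) -> caps B=0 W=0
Move 7: B@(1,3) -> caps B=0 W=0
Move 8: W@(0,0) -> caps B=0 W=0
Move 9: B@(2,3) -> caps B=0 W=0
Move 10: W@(3,0) -> caps B=0 W=0
Move 11: B@(1,0) -> caps B=0 W=0
Move 12: W@(0,1) -> caps B=0 W=5

Answer: 0 5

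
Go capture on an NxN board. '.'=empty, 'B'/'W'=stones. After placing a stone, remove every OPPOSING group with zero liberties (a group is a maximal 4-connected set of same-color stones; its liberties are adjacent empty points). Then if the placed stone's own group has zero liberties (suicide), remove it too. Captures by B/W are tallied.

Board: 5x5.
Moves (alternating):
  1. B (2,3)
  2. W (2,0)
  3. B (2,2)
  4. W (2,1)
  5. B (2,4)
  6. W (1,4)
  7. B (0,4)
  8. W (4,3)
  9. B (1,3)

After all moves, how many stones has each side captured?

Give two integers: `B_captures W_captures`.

Answer: 1 0

Derivation:
Move 1: B@(2,3) -> caps B=0 W=0
Move 2: W@(2,0) -> caps B=0 W=0
Move 3: B@(2,2) -> caps B=0 W=0
Move 4: W@(2,1) -> caps B=0 W=0
Move 5: B@(2,4) -> caps B=0 W=0
Move 6: W@(1,4) -> caps B=0 W=0
Move 7: B@(0,4) -> caps B=0 W=0
Move 8: W@(4,3) -> caps B=0 W=0
Move 9: B@(1,3) -> caps B=1 W=0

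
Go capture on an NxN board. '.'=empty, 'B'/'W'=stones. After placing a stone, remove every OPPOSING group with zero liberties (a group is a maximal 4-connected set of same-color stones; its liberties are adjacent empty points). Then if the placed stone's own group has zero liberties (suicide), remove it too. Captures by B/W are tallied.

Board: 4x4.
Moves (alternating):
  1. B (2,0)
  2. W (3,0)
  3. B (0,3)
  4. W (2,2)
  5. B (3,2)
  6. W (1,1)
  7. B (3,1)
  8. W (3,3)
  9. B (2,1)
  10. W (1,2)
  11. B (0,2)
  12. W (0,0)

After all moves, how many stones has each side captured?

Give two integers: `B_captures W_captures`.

Answer: 1 0

Derivation:
Move 1: B@(2,0) -> caps B=0 W=0
Move 2: W@(3,0) -> caps B=0 W=0
Move 3: B@(0,3) -> caps B=0 W=0
Move 4: W@(2,2) -> caps B=0 W=0
Move 5: B@(3,2) -> caps B=0 W=0
Move 6: W@(1,1) -> caps B=0 W=0
Move 7: B@(3,1) -> caps B=1 W=0
Move 8: W@(3,3) -> caps B=1 W=0
Move 9: B@(2,1) -> caps B=1 W=0
Move 10: W@(1,2) -> caps B=1 W=0
Move 11: B@(0,2) -> caps B=1 W=0
Move 12: W@(0,0) -> caps B=1 W=0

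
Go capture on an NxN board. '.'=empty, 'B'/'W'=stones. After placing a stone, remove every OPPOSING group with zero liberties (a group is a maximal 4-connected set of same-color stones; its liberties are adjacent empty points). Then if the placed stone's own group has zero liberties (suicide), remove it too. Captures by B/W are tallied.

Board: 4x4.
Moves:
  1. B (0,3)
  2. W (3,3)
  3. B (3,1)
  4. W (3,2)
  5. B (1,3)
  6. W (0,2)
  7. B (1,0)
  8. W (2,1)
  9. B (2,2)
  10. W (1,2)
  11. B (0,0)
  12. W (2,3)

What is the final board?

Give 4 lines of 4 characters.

Move 1: B@(0,3) -> caps B=0 W=0
Move 2: W@(3,3) -> caps B=0 W=0
Move 3: B@(3,1) -> caps B=0 W=0
Move 4: W@(3,2) -> caps B=0 W=0
Move 5: B@(1,3) -> caps B=0 W=0
Move 6: W@(0,2) -> caps B=0 W=0
Move 7: B@(1,0) -> caps B=0 W=0
Move 8: W@(2,1) -> caps B=0 W=0
Move 9: B@(2,2) -> caps B=0 W=0
Move 10: W@(1,2) -> caps B=0 W=0
Move 11: B@(0,0) -> caps B=0 W=0
Move 12: W@(2,3) -> caps B=0 W=3

Answer: B.W.
B.W.
.W.W
.BWW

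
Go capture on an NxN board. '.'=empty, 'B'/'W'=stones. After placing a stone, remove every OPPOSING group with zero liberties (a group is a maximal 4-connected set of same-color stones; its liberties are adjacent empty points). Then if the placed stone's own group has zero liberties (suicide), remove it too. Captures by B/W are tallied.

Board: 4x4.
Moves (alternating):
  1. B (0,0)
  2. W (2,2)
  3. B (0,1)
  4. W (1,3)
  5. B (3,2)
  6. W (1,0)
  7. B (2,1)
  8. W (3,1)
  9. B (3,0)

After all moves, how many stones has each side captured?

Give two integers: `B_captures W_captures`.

Move 1: B@(0,0) -> caps B=0 W=0
Move 2: W@(2,2) -> caps B=0 W=0
Move 3: B@(0,1) -> caps B=0 W=0
Move 4: W@(1,3) -> caps B=0 W=0
Move 5: B@(3,2) -> caps B=0 W=0
Move 6: W@(1,0) -> caps B=0 W=0
Move 7: B@(2,1) -> caps B=0 W=0
Move 8: W@(3,1) -> caps B=0 W=0
Move 9: B@(3,0) -> caps B=1 W=0

Answer: 1 0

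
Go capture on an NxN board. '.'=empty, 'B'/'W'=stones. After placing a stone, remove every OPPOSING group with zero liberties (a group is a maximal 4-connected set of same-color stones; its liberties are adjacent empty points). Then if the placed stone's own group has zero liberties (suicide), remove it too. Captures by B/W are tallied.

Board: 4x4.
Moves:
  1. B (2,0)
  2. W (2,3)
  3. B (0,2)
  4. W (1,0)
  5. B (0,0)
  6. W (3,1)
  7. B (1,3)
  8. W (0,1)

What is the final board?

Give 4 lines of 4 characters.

Move 1: B@(2,0) -> caps B=0 W=0
Move 2: W@(2,3) -> caps B=0 W=0
Move 3: B@(0,2) -> caps B=0 W=0
Move 4: W@(1,0) -> caps B=0 W=0
Move 5: B@(0,0) -> caps B=0 W=0
Move 6: W@(3,1) -> caps B=0 W=0
Move 7: B@(1,3) -> caps B=0 W=0
Move 8: W@(0,1) -> caps B=0 W=1

Answer: .WB.
W..B
B..W
.W..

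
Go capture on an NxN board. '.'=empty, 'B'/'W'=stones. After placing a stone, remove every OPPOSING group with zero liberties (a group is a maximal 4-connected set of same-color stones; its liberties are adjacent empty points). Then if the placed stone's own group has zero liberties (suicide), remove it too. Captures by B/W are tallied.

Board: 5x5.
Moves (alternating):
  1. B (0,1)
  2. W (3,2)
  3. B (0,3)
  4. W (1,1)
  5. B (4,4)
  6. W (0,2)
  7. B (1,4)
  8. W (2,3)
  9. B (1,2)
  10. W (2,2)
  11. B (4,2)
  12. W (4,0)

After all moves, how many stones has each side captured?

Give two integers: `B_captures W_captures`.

Move 1: B@(0,1) -> caps B=0 W=0
Move 2: W@(3,2) -> caps B=0 W=0
Move 3: B@(0,3) -> caps B=0 W=0
Move 4: W@(1,1) -> caps B=0 W=0
Move 5: B@(4,4) -> caps B=0 W=0
Move 6: W@(0,2) -> caps B=0 W=0
Move 7: B@(1,4) -> caps B=0 W=0
Move 8: W@(2,3) -> caps B=0 W=0
Move 9: B@(1,2) -> caps B=1 W=0
Move 10: W@(2,2) -> caps B=1 W=0
Move 11: B@(4,2) -> caps B=1 W=0
Move 12: W@(4,0) -> caps B=1 W=0

Answer: 1 0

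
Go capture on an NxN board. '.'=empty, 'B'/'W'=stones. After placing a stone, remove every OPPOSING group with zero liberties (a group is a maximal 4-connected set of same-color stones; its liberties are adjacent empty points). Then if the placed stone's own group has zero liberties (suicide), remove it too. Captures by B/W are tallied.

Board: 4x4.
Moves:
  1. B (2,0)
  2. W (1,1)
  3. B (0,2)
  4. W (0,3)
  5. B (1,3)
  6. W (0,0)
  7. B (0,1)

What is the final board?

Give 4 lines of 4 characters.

Answer: WBB.
.W.B
B...
....

Derivation:
Move 1: B@(2,0) -> caps B=0 W=0
Move 2: W@(1,1) -> caps B=0 W=0
Move 3: B@(0,2) -> caps B=0 W=0
Move 4: W@(0,3) -> caps B=0 W=0
Move 5: B@(1,3) -> caps B=1 W=0
Move 6: W@(0,0) -> caps B=1 W=0
Move 7: B@(0,1) -> caps B=1 W=0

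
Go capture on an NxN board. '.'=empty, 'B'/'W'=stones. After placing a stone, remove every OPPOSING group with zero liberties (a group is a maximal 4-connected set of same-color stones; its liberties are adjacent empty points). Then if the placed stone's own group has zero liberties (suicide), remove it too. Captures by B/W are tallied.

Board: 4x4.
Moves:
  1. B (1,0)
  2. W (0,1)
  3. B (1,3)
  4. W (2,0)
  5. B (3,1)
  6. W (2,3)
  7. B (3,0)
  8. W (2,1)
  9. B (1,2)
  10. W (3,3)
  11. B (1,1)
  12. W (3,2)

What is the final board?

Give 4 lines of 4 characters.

Move 1: B@(1,0) -> caps B=0 W=0
Move 2: W@(0,1) -> caps B=0 W=0
Move 3: B@(1,3) -> caps B=0 W=0
Move 4: W@(2,0) -> caps B=0 W=0
Move 5: B@(3,1) -> caps B=0 W=0
Move 6: W@(2,3) -> caps B=0 W=0
Move 7: B@(3,0) -> caps B=0 W=0
Move 8: W@(2,1) -> caps B=0 W=0
Move 9: B@(1,2) -> caps B=0 W=0
Move 10: W@(3,3) -> caps B=0 W=0
Move 11: B@(1,1) -> caps B=0 W=0
Move 12: W@(3,2) -> caps B=0 W=2

Answer: .W..
BBBB
WW.W
..WW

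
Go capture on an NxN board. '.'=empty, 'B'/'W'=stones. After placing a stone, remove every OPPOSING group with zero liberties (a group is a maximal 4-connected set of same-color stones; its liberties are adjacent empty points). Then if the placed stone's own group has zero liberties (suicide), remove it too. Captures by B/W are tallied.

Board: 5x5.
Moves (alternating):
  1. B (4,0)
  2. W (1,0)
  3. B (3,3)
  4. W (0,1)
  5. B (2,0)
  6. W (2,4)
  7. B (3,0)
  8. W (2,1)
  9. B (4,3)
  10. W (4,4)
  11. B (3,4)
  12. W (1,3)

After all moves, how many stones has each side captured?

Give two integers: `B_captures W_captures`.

Answer: 1 0

Derivation:
Move 1: B@(4,0) -> caps B=0 W=0
Move 2: W@(1,0) -> caps B=0 W=0
Move 3: B@(3,3) -> caps B=0 W=0
Move 4: W@(0,1) -> caps B=0 W=0
Move 5: B@(2,0) -> caps B=0 W=0
Move 6: W@(2,4) -> caps B=0 W=0
Move 7: B@(3,0) -> caps B=0 W=0
Move 8: W@(2,1) -> caps B=0 W=0
Move 9: B@(4,3) -> caps B=0 W=0
Move 10: W@(4,4) -> caps B=0 W=0
Move 11: B@(3,4) -> caps B=1 W=0
Move 12: W@(1,3) -> caps B=1 W=0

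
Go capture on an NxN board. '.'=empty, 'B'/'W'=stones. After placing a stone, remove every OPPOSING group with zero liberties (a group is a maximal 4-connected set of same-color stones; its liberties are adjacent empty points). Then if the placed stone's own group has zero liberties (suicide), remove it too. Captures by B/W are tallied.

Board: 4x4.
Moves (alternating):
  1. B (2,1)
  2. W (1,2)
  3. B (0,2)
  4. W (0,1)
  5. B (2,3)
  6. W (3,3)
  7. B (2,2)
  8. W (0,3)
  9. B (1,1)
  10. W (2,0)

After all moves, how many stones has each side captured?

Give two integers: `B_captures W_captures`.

Answer: 0 1

Derivation:
Move 1: B@(2,1) -> caps B=0 W=0
Move 2: W@(1,2) -> caps B=0 W=0
Move 3: B@(0,2) -> caps B=0 W=0
Move 4: W@(0,1) -> caps B=0 W=0
Move 5: B@(2,3) -> caps B=0 W=0
Move 6: W@(3,3) -> caps B=0 W=0
Move 7: B@(2,2) -> caps B=0 W=0
Move 8: W@(0,3) -> caps B=0 W=1
Move 9: B@(1,1) -> caps B=0 W=1
Move 10: W@(2,0) -> caps B=0 W=1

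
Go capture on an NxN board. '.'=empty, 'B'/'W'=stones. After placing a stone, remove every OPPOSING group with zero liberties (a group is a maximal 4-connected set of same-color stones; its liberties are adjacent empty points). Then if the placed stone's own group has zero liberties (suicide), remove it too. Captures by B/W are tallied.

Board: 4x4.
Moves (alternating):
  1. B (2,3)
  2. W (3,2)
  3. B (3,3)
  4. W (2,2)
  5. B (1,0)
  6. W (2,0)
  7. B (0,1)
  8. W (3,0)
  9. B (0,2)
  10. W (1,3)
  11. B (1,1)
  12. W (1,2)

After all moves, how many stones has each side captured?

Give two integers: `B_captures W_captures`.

Move 1: B@(2,3) -> caps B=0 W=0
Move 2: W@(3,2) -> caps B=0 W=0
Move 3: B@(3,3) -> caps B=0 W=0
Move 4: W@(2,2) -> caps B=0 W=0
Move 5: B@(1,0) -> caps B=0 W=0
Move 6: W@(2,0) -> caps B=0 W=0
Move 7: B@(0,1) -> caps B=0 W=0
Move 8: W@(3,0) -> caps B=0 W=0
Move 9: B@(0,2) -> caps B=0 W=0
Move 10: W@(1,3) -> caps B=0 W=2
Move 11: B@(1,1) -> caps B=0 W=2
Move 12: W@(1,2) -> caps B=0 W=2

Answer: 0 2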